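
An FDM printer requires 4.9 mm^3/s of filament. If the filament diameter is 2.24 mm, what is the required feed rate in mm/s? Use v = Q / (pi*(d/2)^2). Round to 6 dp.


A = pi*(2.24/2)^2 = 3.940814
v = 4.9 / 3.940814 = 1.243398 mm/s


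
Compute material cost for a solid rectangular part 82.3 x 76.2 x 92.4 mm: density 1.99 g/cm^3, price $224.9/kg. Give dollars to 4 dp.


V = 82.3 * 76.2 * 92.4 = 579464.424 mm^3 = 579.464424 cm^3
Mass = 579.464424 * 1.99 / 1000 = 1.1531342 kg
Cost = 1.1531342 * 224.9 = 259.3399 $


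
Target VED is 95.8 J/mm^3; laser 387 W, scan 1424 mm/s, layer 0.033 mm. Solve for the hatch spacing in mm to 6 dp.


h = 387 / (95.8*1424*0.033) = 0.085965 mm


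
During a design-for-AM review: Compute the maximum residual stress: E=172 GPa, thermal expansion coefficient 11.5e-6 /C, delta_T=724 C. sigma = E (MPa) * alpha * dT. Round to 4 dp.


sigma = 172*1000 * 11.5e-6 * 724 = 1432.072 MPa


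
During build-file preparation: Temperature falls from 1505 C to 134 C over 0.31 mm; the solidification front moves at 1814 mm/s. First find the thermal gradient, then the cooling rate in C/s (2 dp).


G = (1505-134)/0.31 = 4422.58064516 C/mm
CR = 4422.58064516 * 1814 = 8022561.29 C/s


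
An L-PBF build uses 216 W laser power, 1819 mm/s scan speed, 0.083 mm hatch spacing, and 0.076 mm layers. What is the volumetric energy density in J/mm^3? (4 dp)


E = 216 / (1819*0.083*0.076) = 18.8248 J/mm^3


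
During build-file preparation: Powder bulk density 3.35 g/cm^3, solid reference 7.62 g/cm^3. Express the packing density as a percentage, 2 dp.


Packing = (3.35/7.62)*100 = 43.96 %


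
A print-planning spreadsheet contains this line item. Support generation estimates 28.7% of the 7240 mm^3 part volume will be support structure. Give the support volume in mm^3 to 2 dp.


V_support = 7240 * 0.287 = 2077.88 mm^3


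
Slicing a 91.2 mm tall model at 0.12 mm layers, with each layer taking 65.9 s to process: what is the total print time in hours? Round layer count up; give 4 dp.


Layers = ceil(91.2/0.12) = 760
t = 760 * 65.9 / 3600 = 13.9122 hrs


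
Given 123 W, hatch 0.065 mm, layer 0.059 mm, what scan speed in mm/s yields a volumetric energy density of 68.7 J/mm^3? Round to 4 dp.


v = 123 / (68.7*0.065*0.059) = 466.8561 mm/s


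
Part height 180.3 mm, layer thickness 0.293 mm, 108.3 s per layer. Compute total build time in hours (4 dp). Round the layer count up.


Layers = ceil(180.3/0.293) = 616
t = 616 * 108.3 / 3600 = 18.5313 hrs


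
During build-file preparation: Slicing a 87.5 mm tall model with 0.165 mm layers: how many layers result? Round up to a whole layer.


Layers = ceil(87.5/0.165) = 531


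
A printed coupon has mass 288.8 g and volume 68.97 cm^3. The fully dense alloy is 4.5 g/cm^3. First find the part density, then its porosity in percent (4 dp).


rho_part = 288.8 / 68.97 = 4.18732782 g/cm^3
Porosity = (1 - 4.18732782/4.5)*100 = 6.9483 %


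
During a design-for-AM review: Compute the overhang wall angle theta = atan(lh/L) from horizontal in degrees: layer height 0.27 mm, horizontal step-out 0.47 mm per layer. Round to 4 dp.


angle = atan(0.27/0.47) = 29.876 degrees


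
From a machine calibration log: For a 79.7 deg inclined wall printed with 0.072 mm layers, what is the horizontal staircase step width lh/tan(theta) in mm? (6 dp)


step = 0.072 / tan(79.7) = 0.013085 mm


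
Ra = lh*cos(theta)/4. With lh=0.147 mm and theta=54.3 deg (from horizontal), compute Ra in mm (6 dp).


Ra = 0.147 * cos(54.3) / 4 = 0.021445 mm


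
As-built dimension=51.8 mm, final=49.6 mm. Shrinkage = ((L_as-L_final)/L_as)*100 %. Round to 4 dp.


Shrinkage = ((51.8-49.6)/51.8)*100 = 4.2471 %


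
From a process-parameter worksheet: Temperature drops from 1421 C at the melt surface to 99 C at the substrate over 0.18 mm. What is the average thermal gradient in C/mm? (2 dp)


G = (1421-99)/0.18 = 7344.44 C/mm


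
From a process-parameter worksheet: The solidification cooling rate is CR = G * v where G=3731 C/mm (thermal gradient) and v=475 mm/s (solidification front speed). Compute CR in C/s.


CR = 3731 * 475 = 1772225 C/s


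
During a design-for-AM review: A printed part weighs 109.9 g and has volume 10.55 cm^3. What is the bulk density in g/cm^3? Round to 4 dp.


rho = 109.9 / 10.55 = 10.4171 g/cm^3


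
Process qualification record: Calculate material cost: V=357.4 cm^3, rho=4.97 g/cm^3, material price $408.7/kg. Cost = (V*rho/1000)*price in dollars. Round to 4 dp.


Mass = 357.4*4.97/1000 = 1.776278 kg
Cost = 1.776278 * 408.7 = 725.9648 $


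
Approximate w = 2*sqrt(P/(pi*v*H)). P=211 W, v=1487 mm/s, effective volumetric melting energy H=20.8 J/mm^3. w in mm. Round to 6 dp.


w = 2*sqrt(211/(pi*1487*20.8)) = 0.093199 mm


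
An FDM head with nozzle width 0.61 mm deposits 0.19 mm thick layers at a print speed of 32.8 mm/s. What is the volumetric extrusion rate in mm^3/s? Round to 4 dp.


Rate = 0.61 * 0.19 * 32.8 = 3.8015 mm^3/s


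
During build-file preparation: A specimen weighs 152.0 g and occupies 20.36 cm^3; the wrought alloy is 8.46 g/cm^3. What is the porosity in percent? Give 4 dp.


rho_part = 152.0 / 20.36 = 7.46561886 g/cm^3
Porosity = (1 - 7.46561886/8.46)*100 = 11.7539 %


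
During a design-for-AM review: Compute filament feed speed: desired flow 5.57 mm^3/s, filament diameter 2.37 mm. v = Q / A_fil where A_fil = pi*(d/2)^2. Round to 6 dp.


A = pi*(2.37/2)^2 = 4.411503
v = 5.57 / 4.411503 = 1.262608 mm/s


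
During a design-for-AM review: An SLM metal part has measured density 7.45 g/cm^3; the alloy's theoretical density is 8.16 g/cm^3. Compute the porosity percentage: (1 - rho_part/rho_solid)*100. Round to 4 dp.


Porosity = (1-7.45/8.16)*100 = 8.701 %


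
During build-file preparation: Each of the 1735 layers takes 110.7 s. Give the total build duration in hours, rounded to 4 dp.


t = 1735 * 110.7 / 3600 = 53.3513 hrs


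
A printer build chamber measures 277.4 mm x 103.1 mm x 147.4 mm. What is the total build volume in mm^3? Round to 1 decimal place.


V = 277.4 * 103.1 * 147.4 = 4215631.2 mm^3


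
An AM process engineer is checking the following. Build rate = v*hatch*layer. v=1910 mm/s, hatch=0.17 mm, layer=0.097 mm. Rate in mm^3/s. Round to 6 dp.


Rate = 1910 * 0.17 * 0.097 = 31.4959 mm^3/s


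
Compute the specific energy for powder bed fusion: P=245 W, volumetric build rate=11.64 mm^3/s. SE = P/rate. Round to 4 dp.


SE = 245 / 11.64 = 21.0481 J/mm^3


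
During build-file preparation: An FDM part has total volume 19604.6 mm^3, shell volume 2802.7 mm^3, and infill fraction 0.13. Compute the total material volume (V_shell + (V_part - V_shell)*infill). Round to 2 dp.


V_infill = (19604.6 - 2802.7) * 0.13 = 2184.25
V_total = 2802.7 + 2184.25 = 4986.95 mm^3


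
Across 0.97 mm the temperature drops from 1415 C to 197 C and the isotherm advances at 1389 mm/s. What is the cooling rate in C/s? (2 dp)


G = (1415-197)/0.97 = 1255.67010309 C/mm
CR = 1255.67010309 * 1389 = 1744125.77 C/s


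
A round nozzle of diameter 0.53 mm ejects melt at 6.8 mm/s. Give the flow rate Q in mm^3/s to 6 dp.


A = pi*(0.53/2)^2 = 0.22061834 mm^2
Q = 0.22061834 * 6.8 = 1.500205 mm^3/s


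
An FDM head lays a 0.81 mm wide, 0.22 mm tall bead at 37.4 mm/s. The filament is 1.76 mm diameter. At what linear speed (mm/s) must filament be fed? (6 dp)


Q = 0.81 * 0.22 * 37.4 = 6.66468 mm^3/s
A_fil = pi*(1.76/2)^2 = 2.43284935 mm^2
v_feed = 6.66468 / 2.43284935 = 2.739454 mm/s


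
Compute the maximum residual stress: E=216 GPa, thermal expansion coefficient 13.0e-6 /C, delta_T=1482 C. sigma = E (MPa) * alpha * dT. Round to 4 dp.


sigma = 216*1000 * 13.0e-6 * 1482 = 4161.456 MPa


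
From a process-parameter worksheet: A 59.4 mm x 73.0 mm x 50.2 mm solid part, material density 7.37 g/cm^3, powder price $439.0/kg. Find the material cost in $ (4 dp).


V = 59.4 * 73.0 * 50.2 = 217677.24 mm^3 = 217.67724 cm^3
Mass = 217.67724 * 7.37 / 1000 = 1.60428126 kg
Cost = 1.60428126 * 439.0 = 704.2795 $


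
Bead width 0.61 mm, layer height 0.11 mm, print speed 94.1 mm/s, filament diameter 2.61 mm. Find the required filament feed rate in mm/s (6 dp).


Q = 0.61 * 0.11 * 94.1 = 6.31411 mm^3/s
A_fil = pi*(2.61/2)^2 = 5.35021083 mm^2
v_feed = 6.31411 / 5.35021083 = 1.180161 mm/s


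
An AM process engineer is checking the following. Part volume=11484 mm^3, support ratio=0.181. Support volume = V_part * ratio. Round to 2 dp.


V_support = 11484 * 0.181 = 2078.6 mm^3


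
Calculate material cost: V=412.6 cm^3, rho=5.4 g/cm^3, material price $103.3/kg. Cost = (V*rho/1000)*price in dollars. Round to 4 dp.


Mass = 412.6*5.4/1000 = 2.22804 kg
Cost = 2.22804 * 103.3 = 230.1565 $


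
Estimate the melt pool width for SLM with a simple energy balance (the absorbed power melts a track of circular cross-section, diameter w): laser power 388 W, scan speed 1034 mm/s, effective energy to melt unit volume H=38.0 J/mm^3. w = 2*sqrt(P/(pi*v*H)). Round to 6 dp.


w = 2*sqrt(388/(pi*1034*38.0)) = 0.112129 mm


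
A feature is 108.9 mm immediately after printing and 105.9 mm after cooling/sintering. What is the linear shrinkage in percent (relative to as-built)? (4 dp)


Shrinkage = ((108.9-105.9)/108.9)*100 = 2.7548 %


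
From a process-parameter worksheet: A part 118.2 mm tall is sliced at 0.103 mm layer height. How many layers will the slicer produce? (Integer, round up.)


Layers = ceil(118.2/0.103) = 1148


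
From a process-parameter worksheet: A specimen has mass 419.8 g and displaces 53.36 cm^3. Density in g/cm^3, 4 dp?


rho = 419.8 / 53.36 = 7.8673 g/cm^3


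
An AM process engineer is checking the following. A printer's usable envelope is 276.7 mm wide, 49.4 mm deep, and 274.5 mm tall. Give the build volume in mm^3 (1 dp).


V = 276.7 * 49.4 * 274.5 = 3752135.0 mm^3


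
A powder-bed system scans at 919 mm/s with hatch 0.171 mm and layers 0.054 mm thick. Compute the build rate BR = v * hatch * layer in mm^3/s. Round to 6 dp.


Rate = 919 * 0.171 * 0.054 = 8.486046 mm^3/s


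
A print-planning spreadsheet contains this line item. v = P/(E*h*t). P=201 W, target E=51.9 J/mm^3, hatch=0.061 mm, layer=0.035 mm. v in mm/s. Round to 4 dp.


v = 201 / (51.9*0.061*0.035) = 1813.973 mm/s


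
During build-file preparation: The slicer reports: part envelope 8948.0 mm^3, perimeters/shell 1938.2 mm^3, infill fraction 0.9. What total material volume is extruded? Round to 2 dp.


V_infill = (8948.0 - 1938.2) * 0.9 = 6308.82
V_total = 1938.2 + 6308.82 = 8247.02 mm^3


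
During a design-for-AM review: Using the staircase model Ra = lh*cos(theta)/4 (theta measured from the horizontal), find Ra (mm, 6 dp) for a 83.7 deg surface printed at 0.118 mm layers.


Ra = 0.118 * cos(83.7) / 4 = 0.003237 mm


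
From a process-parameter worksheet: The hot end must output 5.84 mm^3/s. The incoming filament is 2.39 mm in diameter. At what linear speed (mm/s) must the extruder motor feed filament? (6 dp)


A = pi*(2.39/2)^2 = 4.486273
v = 5.84 / 4.486273 = 1.301749 mm/s


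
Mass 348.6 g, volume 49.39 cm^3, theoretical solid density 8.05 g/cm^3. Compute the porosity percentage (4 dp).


rho_part = 348.6 / 49.39 = 7.05810893 g/cm^3
Porosity = (1 - 7.05810893/8.05)*100 = 12.3216 %


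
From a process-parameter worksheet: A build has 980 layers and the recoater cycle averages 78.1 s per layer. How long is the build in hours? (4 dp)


t = 980 * 78.1 / 3600 = 21.2606 hrs


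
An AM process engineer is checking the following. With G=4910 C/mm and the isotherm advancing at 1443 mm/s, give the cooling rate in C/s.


CR = 4910 * 1443 = 7085130 C/s


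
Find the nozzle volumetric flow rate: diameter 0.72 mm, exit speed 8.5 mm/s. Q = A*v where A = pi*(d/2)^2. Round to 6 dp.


A = pi*(0.72/2)^2 = 0.40715041 mm^2
Q = 0.40715041 * 8.5 = 3.460778 mm^3/s


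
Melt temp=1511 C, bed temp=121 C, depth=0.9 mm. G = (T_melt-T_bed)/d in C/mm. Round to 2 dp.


G = (1511-121)/0.9 = 1544.44 C/mm


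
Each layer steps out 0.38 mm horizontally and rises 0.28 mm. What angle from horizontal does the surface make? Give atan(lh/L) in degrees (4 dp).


angle = atan(0.28/0.38) = 36.3844 degrees


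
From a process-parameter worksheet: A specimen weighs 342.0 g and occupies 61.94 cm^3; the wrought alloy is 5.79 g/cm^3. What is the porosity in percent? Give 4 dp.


rho_part = 342.0 / 61.94 = 5.52147239 g/cm^3
Porosity = (1 - 5.52147239/5.79)*100 = 4.6378 %


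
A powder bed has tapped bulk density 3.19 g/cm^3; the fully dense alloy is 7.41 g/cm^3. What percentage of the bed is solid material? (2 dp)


Packing = (3.19/7.41)*100 = 43.05 %


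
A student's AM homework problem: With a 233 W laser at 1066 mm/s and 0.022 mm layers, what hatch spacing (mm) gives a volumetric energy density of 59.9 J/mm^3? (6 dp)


h = 233 / (59.9*1066*0.022) = 0.165863 mm


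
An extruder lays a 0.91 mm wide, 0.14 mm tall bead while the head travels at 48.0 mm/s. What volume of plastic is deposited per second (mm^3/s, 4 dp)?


Rate = 0.91 * 0.14 * 48.0 = 6.1152 mm^3/s


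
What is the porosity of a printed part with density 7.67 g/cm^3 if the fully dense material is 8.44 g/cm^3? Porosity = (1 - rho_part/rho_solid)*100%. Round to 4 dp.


Porosity = (1-7.67/8.44)*100 = 9.1232 %


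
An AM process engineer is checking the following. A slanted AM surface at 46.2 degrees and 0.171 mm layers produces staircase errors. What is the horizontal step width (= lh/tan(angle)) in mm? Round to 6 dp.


step = 0.171 / tan(46.2) = 0.163983 mm


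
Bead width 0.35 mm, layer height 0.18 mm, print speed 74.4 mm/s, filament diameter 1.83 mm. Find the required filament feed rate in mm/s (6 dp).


Q = 0.35 * 0.18 * 74.4 = 4.6872 mm^3/s
A_fil = pi*(1.83/2)^2 = 2.63021991 mm^2
v_feed = 4.6872 / 2.63021991 = 1.782056 mm/s


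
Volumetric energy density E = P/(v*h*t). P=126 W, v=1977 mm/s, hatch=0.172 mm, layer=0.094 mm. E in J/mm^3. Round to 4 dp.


E = 126 / (1977*0.172*0.094) = 3.9419 J/mm^3


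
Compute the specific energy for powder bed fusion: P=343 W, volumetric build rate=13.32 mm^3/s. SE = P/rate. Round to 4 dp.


SE = 343 / 13.32 = 25.7508 J/mm^3


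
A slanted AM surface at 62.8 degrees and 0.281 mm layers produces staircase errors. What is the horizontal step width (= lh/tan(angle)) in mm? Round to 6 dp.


step = 0.281 / tan(62.8) = 0.144414 mm


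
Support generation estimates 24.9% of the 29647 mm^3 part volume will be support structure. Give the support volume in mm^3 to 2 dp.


V_support = 29647 * 0.249 = 7382.1 mm^3


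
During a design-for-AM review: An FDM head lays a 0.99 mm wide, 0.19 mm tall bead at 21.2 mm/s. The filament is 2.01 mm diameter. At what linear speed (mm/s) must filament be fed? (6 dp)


Q = 0.99 * 0.19 * 21.2 = 3.98772 mm^3/s
A_fil = pi*(2.01/2)^2 = 3.17308712 mm^2
v_feed = 3.98772 / 3.17308712 = 1.256732 mm/s


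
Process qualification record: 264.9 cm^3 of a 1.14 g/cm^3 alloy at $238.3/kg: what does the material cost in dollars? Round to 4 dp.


Mass = 264.9*1.14/1000 = 0.301986 kg
Cost = 0.301986 * 238.3 = 71.9633 $


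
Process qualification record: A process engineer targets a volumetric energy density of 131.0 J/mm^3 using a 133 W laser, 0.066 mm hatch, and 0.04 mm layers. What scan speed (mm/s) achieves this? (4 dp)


v = 133 / (131.0*0.066*0.04) = 384.5709 mm/s


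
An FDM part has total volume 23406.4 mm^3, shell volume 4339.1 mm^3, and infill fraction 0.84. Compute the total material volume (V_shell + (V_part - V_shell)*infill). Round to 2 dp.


V_infill = (23406.4 - 4339.1) * 0.84 = 16016.53
V_total = 4339.1 + 16016.53 = 20355.63 mm^3


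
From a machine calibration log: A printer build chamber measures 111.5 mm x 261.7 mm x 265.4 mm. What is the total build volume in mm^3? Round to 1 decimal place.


V = 111.5 * 261.7 * 265.4 = 7744252.6 mm^3


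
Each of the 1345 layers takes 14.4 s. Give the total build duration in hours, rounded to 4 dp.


t = 1345 * 14.4 / 3600 = 5.38 hrs


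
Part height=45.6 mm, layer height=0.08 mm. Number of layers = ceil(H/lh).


Layers = ceil(45.6/0.08) = 570


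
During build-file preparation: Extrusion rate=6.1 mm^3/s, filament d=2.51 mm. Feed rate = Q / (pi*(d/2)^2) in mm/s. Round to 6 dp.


A = pi*(2.51/2)^2 = 4.948087
v = 6.1 / 4.948087 = 1.2328 mm/s


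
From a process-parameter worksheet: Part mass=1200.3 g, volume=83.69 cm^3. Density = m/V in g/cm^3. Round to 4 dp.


rho = 1200.3 / 83.69 = 14.3422 g/cm^3


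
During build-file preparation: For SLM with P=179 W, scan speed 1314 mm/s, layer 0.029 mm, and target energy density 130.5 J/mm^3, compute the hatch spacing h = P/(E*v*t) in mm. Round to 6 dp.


h = 179 / (130.5*1314*0.029) = 0.035996 mm


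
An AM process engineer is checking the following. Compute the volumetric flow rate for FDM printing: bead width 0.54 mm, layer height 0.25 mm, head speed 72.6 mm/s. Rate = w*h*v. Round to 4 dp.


Rate = 0.54 * 0.25 * 72.6 = 9.801 mm^3/s


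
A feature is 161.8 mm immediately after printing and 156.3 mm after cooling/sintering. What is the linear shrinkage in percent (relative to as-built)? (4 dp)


Shrinkage = ((161.8-156.3)/161.8)*100 = 3.3993 %


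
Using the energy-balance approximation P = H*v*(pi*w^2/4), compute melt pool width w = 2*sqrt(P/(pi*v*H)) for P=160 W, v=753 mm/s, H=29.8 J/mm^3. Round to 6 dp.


w = 2*sqrt(160/(pi*753*29.8)) = 0.095282 mm


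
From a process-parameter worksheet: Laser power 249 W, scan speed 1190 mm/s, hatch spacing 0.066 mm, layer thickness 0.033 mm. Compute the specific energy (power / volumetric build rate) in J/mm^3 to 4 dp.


Build rate = 1190 * 0.066 * 0.033 = 2.59182 mm^3/s
SE = 249 / 2.59182 = 96.0715 J/mm^3


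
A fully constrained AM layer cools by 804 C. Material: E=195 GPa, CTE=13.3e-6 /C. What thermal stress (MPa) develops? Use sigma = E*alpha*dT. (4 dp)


sigma = 195*1000 * 13.3e-6 * 804 = 2085.174 MPa


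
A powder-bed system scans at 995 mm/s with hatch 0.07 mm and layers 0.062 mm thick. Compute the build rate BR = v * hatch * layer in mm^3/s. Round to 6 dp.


Rate = 995 * 0.07 * 0.062 = 4.3183 mm^3/s


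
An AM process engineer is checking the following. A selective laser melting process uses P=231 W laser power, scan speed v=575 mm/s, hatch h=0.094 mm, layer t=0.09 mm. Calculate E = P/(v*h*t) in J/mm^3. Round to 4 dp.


E = 231 / (575*0.094*0.09) = 47.4869 J/mm^3


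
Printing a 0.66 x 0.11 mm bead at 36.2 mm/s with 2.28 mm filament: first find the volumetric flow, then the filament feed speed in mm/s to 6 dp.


Q = 0.66 * 0.11 * 36.2 = 2.62812 mm^3/s
A_fil = pi*(2.28/2)^2 = 4.08281381 mm^2
v_feed = 2.62812 / 4.08281381 = 0.643703 mm/s


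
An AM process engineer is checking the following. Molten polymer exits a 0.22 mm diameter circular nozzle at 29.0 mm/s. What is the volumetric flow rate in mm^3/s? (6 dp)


A = pi*(0.22/2)^2 = 0.03801327 mm^2
Q = 0.03801327 * 29.0 = 1.102385 mm^3/s


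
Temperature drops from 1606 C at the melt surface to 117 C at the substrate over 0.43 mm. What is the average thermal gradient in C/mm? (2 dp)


G = (1606-117)/0.43 = 3462.79 C/mm


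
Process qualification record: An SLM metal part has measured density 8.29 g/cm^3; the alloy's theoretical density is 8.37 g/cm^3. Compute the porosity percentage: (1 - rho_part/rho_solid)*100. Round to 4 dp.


Porosity = (1-8.29/8.37)*100 = 0.9558 %


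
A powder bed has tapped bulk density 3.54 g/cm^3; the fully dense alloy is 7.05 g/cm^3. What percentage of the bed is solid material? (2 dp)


Packing = (3.54/7.05)*100 = 50.21 %


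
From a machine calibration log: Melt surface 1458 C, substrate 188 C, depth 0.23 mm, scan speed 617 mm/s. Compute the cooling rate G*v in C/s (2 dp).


G = (1458-188)/0.23 = 5521.73913043 C/mm
CR = 5521.73913043 * 617 = 3406913.04 C/s


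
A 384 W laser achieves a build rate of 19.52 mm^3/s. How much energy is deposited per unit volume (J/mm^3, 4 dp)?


SE = 384 / 19.52 = 19.6721 J/mm^3


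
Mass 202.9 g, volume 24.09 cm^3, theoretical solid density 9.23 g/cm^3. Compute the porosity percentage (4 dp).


rho_part = 202.9 / 24.09 = 8.42258198 g/cm^3
Porosity = (1 - 8.42258198/9.23)*100 = 8.7478 %


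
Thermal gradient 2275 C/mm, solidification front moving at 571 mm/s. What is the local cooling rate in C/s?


CR = 2275 * 571 = 1299025 C/s


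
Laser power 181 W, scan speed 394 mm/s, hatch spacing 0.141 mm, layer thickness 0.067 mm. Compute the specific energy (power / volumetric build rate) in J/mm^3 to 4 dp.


Build rate = 394 * 0.141 * 0.067 = 3.722118 mm^3/s
SE = 181 / 3.722118 = 48.6282 J/mm^3


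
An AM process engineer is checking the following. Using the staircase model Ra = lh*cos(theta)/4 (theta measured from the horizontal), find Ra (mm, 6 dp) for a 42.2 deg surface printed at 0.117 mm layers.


Ra = 0.117 * cos(42.2) / 4 = 0.021669 mm


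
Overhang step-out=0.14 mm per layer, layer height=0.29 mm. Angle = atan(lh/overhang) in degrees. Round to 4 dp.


angle = atan(0.29/0.14) = 64.2307 degrees


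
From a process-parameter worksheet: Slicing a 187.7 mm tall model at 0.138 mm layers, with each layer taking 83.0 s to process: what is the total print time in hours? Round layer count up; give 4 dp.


Layers = ceil(187.7/0.138) = 1361
t = 1361 * 83.0 / 3600 = 31.3786 hrs


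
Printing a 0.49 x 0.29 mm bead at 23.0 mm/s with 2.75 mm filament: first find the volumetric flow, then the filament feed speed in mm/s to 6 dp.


Q = 0.49 * 0.29 * 23.0 = 3.2683 mm^3/s
A_fil = pi*(2.75/2)^2 = 5.93957361 mm^2
v_feed = 3.2683 / 5.93957361 = 0.550258 mm/s


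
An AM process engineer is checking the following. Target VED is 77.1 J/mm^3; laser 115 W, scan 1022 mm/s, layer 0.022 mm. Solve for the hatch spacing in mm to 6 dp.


h = 115 / (77.1*1022*0.022) = 0.066339 mm


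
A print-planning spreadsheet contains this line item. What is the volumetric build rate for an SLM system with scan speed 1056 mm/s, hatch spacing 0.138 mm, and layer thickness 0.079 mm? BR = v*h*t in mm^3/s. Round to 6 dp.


Rate = 1056 * 0.138 * 0.079 = 11.512512 mm^3/s


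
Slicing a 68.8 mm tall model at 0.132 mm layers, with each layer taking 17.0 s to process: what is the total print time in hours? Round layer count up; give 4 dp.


Layers = ceil(68.8/0.132) = 522
t = 522 * 17.0 / 3600 = 2.465 hrs


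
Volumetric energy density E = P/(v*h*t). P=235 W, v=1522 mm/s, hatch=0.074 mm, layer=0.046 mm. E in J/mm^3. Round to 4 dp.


E = 235 / (1522*0.074*0.046) = 45.359 J/mm^3


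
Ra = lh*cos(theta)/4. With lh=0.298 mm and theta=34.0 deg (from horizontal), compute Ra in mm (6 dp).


Ra = 0.298 * cos(34.0) / 4 = 0.061763 mm


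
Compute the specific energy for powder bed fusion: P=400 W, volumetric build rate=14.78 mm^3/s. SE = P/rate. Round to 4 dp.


SE = 400 / 14.78 = 27.0636 J/mm^3


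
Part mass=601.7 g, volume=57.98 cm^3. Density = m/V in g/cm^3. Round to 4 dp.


rho = 601.7 / 57.98 = 10.3777 g/cm^3


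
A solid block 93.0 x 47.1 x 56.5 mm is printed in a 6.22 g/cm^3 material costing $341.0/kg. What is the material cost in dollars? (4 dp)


V = 93.0 * 47.1 * 56.5 = 247486.95 mm^3 = 247.48695 cm^3
Mass = 247.48695 * 6.22 / 1000 = 1.53936883 kg
Cost = 1.53936883 * 341.0 = 524.9248 $


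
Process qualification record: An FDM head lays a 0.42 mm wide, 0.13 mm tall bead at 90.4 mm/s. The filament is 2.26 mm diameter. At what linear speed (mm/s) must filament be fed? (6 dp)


Q = 0.42 * 0.13 * 90.4 = 4.93584 mm^3/s
A_fil = pi*(2.26/2)^2 = 4.01149966 mm^2
v_feed = 4.93584 / 4.01149966 = 1.230423 mm/s


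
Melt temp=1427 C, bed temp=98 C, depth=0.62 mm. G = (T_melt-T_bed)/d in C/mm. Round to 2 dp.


G = (1427-98)/0.62 = 2143.55 C/mm


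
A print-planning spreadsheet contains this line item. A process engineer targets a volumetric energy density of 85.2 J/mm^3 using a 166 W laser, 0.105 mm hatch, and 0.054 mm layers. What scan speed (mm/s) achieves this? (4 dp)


v = 166 / (85.2*0.105*0.054) = 343.6255 mm/s


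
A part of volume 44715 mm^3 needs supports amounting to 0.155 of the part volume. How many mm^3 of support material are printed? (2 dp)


V_support = 44715 * 0.155 = 6930.83 mm^3


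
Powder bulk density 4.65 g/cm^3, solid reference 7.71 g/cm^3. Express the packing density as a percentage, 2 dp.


Packing = (4.65/7.71)*100 = 60.31 %


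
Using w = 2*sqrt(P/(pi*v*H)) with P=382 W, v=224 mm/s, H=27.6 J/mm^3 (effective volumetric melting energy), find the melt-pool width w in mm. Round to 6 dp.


w = 2*sqrt(382/(pi*224*27.6)) = 0.280484 mm


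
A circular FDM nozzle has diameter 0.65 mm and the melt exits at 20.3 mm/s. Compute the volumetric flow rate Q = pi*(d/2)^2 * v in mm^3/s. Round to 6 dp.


A = pi*(0.65/2)^2 = 0.33183072 mm^2
Q = 0.33183072 * 20.3 = 6.736164 mm^3/s


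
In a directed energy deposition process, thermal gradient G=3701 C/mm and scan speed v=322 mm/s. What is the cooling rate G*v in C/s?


CR = 3701 * 322 = 1191722 C/s


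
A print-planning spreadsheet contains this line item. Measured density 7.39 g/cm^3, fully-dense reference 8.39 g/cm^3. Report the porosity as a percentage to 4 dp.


Porosity = (1-7.39/8.39)*100 = 11.919 %


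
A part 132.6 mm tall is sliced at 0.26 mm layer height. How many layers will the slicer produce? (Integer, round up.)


Layers = ceil(132.6/0.26) = 510


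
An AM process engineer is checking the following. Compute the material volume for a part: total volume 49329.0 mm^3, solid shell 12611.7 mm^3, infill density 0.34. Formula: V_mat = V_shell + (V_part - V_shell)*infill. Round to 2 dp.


V_infill = (49329.0 - 12611.7) * 0.34 = 12483.88
V_total = 12611.7 + 12483.88 = 25095.58 mm^3


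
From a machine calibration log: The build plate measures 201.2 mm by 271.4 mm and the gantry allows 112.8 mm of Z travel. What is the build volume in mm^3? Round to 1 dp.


V = 201.2 * 271.4 * 112.8 = 6159520.7 mm^3


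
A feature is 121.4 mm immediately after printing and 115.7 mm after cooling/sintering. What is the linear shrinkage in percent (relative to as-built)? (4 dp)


Shrinkage = ((121.4-115.7)/121.4)*100 = 4.6952 %


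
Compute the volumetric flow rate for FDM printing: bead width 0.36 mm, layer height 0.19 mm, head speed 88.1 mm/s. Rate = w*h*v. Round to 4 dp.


Rate = 0.36 * 0.19 * 88.1 = 6.026 mm^3/s


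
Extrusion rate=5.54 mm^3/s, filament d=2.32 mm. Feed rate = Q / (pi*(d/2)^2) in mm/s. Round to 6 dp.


A = pi*(2.32/2)^2 = 4.227327
v = 5.54 / 4.227327 = 1.310521 mm/s


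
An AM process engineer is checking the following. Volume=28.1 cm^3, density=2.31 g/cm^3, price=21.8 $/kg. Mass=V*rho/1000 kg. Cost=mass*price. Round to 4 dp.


Mass = 28.1*2.31/1000 = 0.064911 kg
Cost = 0.064911 * 21.8 = 1.4151 $


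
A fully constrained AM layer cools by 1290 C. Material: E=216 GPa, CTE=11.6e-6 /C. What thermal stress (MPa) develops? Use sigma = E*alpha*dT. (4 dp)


sigma = 216*1000 * 11.6e-6 * 1290 = 3232.224 MPa


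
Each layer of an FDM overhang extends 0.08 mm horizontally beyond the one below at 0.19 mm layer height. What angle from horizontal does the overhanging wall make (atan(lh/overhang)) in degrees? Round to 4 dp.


angle = atan(0.19/0.08) = 67.1663 degrees


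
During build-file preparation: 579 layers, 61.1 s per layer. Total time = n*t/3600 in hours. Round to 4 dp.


t = 579 * 61.1 / 3600 = 9.8269 hrs


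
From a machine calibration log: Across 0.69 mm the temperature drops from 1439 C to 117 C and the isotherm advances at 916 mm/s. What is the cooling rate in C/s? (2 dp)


G = (1439-117)/0.69 = 1915.94202899 C/mm
CR = 1915.94202899 * 916 = 1755002.9 C/s


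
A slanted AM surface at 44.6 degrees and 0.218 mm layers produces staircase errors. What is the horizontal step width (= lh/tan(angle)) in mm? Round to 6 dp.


step = 0.218 / tan(44.6) = 0.221065 mm


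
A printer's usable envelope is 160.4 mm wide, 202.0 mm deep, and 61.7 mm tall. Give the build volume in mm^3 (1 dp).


V = 160.4 * 202.0 * 61.7 = 1999129.4 mm^3


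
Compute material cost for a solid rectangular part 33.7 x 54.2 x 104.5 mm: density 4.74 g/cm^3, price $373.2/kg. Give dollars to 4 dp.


V = 33.7 * 54.2 * 104.5 = 190873.43 mm^3 = 190.87343 cm^3
Mass = 190.87343 * 4.74 / 1000 = 0.90474006 kg
Cost = 0.90474006 * 373.2 = 337.649 $


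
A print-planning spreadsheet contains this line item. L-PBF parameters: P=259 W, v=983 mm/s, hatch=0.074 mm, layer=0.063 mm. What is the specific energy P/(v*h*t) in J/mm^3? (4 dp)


Build rate = 983 * 0.074 * 0.063 = 4.582746 mm^3/s
SE = 259 / 4.582746 = 56.5163 J/mm^3


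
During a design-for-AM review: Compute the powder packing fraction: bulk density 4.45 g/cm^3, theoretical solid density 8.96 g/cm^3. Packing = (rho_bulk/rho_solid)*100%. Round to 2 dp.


Packing = (4.45/8.96)*100 = 49.67 %


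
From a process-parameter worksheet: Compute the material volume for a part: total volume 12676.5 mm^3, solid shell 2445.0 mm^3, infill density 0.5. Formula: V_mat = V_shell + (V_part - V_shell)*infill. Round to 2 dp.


V_infill = (12676.5 - 2445.0) * 0.5 = 5115.75
V_total = 2445.0 + 5115.75 = 7560.75 mm^3


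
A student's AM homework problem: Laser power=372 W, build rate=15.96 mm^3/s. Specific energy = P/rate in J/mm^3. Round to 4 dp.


SE = 372 / 15.96 = 23.3083 J/mm^3


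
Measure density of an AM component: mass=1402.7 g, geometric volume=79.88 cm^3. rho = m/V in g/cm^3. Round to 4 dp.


rho = 1402.7 / 79.88 = 17.5601 g/cm^3


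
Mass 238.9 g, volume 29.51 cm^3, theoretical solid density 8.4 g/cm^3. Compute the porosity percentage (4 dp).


rho_part = 238.9 / 29.51 = 8.09556083 g/cm^3
Porosity = (1 - 8.09556083/8.4)*100 = 3.6243 %


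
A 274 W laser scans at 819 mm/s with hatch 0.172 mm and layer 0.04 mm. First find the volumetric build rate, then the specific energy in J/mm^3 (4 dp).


Build rate = 819 * 0.172 * 0.04 = 5.63472 mm^3/s
SE = 274 / 5.63472 = 48.6271 J/mm^3


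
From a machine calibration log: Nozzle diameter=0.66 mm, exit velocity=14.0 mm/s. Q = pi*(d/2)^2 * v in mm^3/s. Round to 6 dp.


A = pi*(0.66/2)^2 = 0.34211944 mm^2
Q = 0.34211944 * 14.0 = 4.789672 mm^3/s


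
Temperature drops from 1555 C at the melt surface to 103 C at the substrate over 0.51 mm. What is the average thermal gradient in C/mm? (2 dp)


G = (1555-103)/0.51 = 2847.06 C/mm


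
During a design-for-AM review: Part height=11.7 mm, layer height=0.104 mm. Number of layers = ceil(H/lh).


Layers = ceil(11.7/0.104) = 113


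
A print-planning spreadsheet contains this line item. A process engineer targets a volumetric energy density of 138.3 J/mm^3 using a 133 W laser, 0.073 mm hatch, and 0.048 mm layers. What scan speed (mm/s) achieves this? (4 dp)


v = 133 / (138.3*0.073*0.048) = 274.4513 mm/s


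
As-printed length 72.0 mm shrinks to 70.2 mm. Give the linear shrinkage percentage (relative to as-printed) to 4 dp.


Shrinkage = ((72.0-70.2)/72.0)*100 = 2.5 %


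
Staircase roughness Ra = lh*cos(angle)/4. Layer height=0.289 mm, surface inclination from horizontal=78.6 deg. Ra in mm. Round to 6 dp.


Ra = 0.289 * cos(78.6) / 4 = 0.014281 mm


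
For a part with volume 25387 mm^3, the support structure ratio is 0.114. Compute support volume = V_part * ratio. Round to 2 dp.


V_support = 25387 * 0.114 = 2894.12 mm^3


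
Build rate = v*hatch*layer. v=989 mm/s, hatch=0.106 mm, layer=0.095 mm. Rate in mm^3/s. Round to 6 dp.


Rate = 989 * 0.106 * 0.095 = 9.95923 mm^3/s


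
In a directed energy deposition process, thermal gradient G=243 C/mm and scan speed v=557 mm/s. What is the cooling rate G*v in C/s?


CR = 243 * 557 = 135351 C/s


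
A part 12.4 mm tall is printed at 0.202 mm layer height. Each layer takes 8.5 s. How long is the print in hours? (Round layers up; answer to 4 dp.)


Layers = ceil(12.4/0.202) = 62
t = 62 * 8.5 / 3600 = 0.1464 hrs


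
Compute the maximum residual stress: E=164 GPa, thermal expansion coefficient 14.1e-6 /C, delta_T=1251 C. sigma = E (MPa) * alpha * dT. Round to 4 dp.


sigma = 164*1000 * 14.1e-6 * 1251 = 2892.8124 MPa


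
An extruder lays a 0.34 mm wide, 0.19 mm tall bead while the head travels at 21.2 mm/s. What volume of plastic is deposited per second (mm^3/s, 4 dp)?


Rate = 0.34 * 0.19 * 21.2 = 1.3695 mm^3/s


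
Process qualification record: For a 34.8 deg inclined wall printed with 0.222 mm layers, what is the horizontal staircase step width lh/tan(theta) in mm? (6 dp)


step = 0.222 / tan(34.8) = 0.319416 mm


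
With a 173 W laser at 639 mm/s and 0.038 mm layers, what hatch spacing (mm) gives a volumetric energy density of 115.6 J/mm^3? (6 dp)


h = 173 / (115.6*639*0.038) = 0.061632 mm


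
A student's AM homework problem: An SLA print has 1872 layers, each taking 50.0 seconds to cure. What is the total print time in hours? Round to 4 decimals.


t = 1872 * 50.0 / 3600 = 26.0 hrs


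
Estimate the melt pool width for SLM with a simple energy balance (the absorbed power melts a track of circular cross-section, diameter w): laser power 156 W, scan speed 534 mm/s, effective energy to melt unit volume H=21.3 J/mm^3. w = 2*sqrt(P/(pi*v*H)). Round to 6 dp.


w = 2*sqrt(156/(pi*534*21.3)) = 0.132147 mm


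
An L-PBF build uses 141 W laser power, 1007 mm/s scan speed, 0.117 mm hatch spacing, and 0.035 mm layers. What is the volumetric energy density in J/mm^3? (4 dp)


E = 141 / (1007*0.117*0.035) = 34.1929 J/mm^3


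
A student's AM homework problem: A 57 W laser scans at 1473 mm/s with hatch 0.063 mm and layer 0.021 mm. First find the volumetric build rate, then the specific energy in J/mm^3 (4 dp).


Build rate = 1473 * 0.063 * 0.021 = 1.948779 mm^3/s
SE = 57 / 1.948779 = 29.2491 J/mm^3


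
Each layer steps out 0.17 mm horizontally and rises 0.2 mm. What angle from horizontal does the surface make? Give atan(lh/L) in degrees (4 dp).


angle = atan(0.2/0.17) = 49.6355 degrees


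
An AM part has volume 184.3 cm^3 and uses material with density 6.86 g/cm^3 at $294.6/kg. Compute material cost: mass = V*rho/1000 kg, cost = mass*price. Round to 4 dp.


Mass = 184.3*6.86/1000 = 1.264298 kg
Cost = 1.264298 * 294.6 = 372.4622 $


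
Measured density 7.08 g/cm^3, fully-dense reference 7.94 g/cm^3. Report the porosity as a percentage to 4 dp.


Porosity = (1-7.08/7.94)*100 = 10.8312 %


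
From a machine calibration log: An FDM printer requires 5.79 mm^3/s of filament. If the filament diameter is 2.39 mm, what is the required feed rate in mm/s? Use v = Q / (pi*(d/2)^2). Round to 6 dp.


A = pi*(2.39/2)^2 = 4.486273
v = 5.79 / 4.486273 = 1.290604 mm/s


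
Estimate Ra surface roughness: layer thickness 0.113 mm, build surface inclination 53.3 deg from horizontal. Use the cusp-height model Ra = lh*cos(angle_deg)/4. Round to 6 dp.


Ra = 0.113 * cos(53.3) / 4 = 0.016883 mm


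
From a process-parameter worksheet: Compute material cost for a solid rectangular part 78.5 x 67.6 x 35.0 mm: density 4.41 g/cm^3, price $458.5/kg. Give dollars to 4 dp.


V = 78.5 * 67.6 * 35.0 = 185731.0 mm^3 = 185.731 cm^3
Mass = 185.731 * 4.41 / 1000 = 0.81907371 kg
Cost = 0.81907371 * 458.5 = 375.5453 $


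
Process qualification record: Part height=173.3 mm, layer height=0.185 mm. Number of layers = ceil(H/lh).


Layers = ceil(173.3/0.185) = 937


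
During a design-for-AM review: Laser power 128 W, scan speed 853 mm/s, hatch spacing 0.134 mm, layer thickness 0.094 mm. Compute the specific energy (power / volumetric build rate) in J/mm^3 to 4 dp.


Build rate = 853 * 0.134 * 0.094 = 10.744388 mm^3/s
SE = 128 / 10.744388 = 11.9132 J/mm^3


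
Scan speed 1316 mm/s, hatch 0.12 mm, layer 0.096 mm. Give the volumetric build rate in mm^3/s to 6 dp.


Rate = 1316 * 0.12 * 0.096 = 15.16032 mm^3/s


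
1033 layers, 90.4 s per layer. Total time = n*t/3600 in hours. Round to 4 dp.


t = 1033 * 90.4 / 3600 = 25.9398 hrs


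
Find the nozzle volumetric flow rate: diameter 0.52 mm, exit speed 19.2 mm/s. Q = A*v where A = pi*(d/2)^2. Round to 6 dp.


A = pi*(0.52/2)^2 = 0.21237166 mm^2
Q = 0.21237166 * 19.2 = 4.077536 mm^3/s


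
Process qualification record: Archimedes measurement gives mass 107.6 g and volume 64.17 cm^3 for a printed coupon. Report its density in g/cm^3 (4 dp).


rho = 107.6 / 64.17 = 1.6768 g/cm^3


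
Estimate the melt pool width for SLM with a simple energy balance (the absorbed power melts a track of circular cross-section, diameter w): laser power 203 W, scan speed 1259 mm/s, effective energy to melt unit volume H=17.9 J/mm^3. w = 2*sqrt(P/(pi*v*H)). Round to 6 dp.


w = 2*sqrt(203/(pi*1259*17.9)) = 0.107094 mm


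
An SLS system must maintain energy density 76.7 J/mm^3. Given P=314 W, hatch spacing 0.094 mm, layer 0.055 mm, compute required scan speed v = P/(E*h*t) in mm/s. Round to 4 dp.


v = 314 / (76.7*0.094*0.055) = 791.8515 mm/s


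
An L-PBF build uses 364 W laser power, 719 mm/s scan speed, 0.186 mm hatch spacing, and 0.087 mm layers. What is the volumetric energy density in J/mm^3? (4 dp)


E = 364 / (719*0.186*0.087) = 31.2853 J/mm^3


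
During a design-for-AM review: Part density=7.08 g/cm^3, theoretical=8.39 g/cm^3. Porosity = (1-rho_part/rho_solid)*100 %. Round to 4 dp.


Porosity = (1-7.08/8.39)*100 = 15.6138 %


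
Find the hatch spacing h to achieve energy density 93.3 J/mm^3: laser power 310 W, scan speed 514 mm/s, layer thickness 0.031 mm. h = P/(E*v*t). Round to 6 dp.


h = 310 / (93.3*514*0.031) = 0.208524 mm


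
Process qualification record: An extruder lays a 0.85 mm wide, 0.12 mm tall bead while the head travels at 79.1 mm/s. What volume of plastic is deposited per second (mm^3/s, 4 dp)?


Rate = 0.85 * 0.12 * 79.1 = 8.0682 mm^3/s


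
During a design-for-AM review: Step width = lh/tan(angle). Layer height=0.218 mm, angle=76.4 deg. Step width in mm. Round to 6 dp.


step = 0.218 / tan(76.4) = 0.05274 mm


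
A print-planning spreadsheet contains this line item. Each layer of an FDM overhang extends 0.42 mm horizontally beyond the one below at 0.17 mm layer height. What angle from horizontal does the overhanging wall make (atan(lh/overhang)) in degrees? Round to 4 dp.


angle = atan(0.17/0.42) = 22.0362 degrees


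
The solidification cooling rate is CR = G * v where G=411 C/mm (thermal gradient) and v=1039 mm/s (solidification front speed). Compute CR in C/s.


CR = 411 * 1039 = 427029 C/s


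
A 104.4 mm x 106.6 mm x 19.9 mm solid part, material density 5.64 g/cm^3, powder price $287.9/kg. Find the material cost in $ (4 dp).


V = 104.4 * 106.6 * 19.9 = 221467.896 mm^3 = 221.467896 cm^3
Mass = 221.467896 * 5.64 / 1000 = 1.24907893 kg
Cost = 1.24907893 * 287.9 = 359.6098 $


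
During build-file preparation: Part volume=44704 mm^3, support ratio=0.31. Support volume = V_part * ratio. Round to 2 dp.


V_support = 44704 * 0.31 = 13858.24 mm^3


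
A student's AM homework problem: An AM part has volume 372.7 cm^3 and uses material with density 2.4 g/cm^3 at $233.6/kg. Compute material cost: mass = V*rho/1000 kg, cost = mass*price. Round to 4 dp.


Mass = 372.7*2.4/1000 = 0.89448 kg
Cost = 0.89448 * 233.6 = 208.9505 $


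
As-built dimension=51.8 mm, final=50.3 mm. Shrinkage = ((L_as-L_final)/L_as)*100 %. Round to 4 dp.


Shrinkage = ((51.8-50.3)/51.8)*100 = 2.8958 %
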